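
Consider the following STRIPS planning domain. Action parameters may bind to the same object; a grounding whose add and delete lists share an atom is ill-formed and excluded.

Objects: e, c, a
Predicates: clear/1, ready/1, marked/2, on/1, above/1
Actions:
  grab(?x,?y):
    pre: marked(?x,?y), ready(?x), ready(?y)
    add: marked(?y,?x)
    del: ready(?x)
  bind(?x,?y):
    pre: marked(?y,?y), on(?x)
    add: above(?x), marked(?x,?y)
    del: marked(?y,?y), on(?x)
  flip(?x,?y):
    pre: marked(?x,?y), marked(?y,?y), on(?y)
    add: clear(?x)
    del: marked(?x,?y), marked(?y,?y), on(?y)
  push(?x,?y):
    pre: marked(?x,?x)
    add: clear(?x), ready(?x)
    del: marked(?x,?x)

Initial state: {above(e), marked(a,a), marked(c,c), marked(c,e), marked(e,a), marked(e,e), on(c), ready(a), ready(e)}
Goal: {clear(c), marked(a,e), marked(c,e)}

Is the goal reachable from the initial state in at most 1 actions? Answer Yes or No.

1. grab(e,a)  →  {above(e), marked(a,a), marked(a,e), marked(c,c), marked(c,e), marked(e,a), marked(e,e), on(c), ready(a)}
2. flip(c,c)  →  {above(e), clear(c), marked(a,a), marked(a,e), marked(c,e), marked(e,a), marked(e,e), ready(a)}
optimal plan length = 2; 2 > 1

No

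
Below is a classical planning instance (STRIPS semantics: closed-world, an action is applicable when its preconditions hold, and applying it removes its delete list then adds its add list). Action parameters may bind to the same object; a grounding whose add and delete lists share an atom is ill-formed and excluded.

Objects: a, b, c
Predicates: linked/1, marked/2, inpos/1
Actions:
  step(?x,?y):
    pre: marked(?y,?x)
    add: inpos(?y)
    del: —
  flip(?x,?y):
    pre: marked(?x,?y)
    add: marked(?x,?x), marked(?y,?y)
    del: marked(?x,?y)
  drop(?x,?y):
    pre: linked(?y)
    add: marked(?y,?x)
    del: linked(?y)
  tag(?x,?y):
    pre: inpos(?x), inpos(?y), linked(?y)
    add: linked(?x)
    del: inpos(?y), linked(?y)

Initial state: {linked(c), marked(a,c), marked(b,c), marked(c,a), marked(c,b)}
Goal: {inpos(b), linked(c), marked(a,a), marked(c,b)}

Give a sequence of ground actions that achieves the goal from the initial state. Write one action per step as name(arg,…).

step(c,b); flip(a,c)

1. step(c,b)  →  {inpos(b), linked(c), marked(a,c), marked(b,c), marked(c,a), marked(c,b)}
2. flip(a,c)  →  {inpos(b), linked(c), marked(a,a), marked(b,c), marked(c,a), marked(c,b), marked(c,c)}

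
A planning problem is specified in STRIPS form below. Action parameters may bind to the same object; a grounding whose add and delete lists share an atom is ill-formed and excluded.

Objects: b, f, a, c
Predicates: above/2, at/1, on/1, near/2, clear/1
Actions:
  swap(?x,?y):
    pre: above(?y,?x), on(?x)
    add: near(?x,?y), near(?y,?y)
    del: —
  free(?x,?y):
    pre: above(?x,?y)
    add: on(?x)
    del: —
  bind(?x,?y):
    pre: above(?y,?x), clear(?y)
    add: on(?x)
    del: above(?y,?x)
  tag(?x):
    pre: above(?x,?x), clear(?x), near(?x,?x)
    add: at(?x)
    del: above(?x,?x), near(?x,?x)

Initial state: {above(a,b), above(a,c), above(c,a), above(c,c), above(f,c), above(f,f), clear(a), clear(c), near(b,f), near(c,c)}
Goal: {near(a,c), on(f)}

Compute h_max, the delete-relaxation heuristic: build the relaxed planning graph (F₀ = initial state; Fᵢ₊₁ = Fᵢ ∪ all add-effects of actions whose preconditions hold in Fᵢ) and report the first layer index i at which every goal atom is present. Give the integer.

F0 = init (10 atoms)
F1 = F0 ∪ {at(c), on(a), on(b), on(c), on(f)}  (15 atoms)
F2 = F1 ∪ {near(a,a), near(a,c), near(b,a), near(c,a), near(c,f), near(f,f)}  (21 atoms)
goal ⊆ F2  ⇒  h_max = 2

2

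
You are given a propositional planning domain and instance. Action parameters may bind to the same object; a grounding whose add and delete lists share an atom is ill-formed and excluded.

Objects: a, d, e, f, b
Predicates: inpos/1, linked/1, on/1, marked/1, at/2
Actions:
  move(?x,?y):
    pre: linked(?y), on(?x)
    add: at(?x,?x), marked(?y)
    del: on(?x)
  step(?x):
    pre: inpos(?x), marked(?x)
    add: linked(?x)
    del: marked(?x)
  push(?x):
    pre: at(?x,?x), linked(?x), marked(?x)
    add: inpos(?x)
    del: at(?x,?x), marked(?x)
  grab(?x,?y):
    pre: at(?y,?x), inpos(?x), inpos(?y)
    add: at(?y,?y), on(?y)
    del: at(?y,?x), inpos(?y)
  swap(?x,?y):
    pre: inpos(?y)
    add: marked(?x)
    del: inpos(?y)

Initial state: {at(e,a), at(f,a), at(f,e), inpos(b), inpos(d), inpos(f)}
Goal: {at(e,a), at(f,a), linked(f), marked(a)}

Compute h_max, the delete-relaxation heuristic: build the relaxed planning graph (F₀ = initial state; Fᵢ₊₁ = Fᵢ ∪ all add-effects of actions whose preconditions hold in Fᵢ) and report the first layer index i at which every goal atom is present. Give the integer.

F0 = init (6 atoms)
F1 = F0 ∪ {marked(a), marked(b), marked(d), marked(e), marked(f)}  (11 atoms)
F2 = F1 ∪ {linked(b), linked(d), linked(f)}  (14 atoms)
goal ⊆ F2  ⇒  h_max = 2

2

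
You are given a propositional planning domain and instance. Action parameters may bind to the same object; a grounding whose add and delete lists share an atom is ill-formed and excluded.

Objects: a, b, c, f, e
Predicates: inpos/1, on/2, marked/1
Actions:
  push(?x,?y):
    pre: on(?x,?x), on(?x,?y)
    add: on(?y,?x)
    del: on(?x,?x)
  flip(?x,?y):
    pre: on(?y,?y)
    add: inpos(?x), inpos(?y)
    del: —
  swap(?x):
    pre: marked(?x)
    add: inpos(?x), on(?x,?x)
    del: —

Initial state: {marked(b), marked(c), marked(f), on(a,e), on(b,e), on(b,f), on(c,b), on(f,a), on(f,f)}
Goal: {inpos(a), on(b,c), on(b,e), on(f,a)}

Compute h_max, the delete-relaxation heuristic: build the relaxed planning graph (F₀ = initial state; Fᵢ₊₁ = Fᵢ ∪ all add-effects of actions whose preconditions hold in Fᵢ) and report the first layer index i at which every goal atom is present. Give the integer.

F0 = init (9 atoms)
F1 = F0 ∪ {inpos(a), inpos(b), inpos(c), inpos(e), inpos(f), on(a,f), on(b,b), on(c,c)}  (17 atoms)
F2 = F1 ∪ {on(b,c), on(e,b), on(f,b)}  (20 atoms)
goal ⊆ F2  ⇒  h_max = 2

2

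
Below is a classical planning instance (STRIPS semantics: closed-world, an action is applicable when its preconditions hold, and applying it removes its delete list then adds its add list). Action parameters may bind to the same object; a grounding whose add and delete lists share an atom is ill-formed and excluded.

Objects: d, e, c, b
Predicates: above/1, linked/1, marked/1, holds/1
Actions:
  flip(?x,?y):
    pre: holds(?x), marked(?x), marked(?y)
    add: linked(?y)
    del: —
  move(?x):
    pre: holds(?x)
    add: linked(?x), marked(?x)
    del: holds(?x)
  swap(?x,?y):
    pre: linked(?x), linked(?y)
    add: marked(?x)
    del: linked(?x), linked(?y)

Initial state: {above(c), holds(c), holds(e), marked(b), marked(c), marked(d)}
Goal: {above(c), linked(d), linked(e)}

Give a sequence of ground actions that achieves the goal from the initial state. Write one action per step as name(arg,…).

flip(c,d); move(e)

1. flip(c,d)  →  {above(c), holds(c), holds(e), linked(d), marked(b), marked(c), marked(d)}
2. move(e)  →  {above(c), holds(c), linked(d), linked(e), marked(b), marked(c), marked(d), marked(e)}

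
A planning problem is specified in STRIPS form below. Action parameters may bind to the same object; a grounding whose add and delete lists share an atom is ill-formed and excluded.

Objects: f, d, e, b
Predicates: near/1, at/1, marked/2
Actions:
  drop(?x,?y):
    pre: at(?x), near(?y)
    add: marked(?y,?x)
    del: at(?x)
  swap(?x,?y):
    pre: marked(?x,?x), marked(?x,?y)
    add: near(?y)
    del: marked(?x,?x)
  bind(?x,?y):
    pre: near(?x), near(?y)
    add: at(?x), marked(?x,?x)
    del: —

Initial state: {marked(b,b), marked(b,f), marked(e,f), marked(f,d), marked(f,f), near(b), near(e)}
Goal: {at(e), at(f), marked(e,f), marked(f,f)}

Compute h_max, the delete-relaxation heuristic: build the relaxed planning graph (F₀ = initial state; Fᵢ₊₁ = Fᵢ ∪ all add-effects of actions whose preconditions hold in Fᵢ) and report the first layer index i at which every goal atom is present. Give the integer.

F0 = init (7 atoms)
F1 = F0 ∪ {at(b), at(e), marked(e,e), near(d), near(f)}  (12 atoms)
F2 = F1 ∪ {at(d), at(f), marked(b,e), marked(d,b), marked(d,d), marked(d,e), marked(e,b), marked(f,b), marked(f,e)}  (21 atoms)
goal ⊆ F2  ⇒  h_max = 2

2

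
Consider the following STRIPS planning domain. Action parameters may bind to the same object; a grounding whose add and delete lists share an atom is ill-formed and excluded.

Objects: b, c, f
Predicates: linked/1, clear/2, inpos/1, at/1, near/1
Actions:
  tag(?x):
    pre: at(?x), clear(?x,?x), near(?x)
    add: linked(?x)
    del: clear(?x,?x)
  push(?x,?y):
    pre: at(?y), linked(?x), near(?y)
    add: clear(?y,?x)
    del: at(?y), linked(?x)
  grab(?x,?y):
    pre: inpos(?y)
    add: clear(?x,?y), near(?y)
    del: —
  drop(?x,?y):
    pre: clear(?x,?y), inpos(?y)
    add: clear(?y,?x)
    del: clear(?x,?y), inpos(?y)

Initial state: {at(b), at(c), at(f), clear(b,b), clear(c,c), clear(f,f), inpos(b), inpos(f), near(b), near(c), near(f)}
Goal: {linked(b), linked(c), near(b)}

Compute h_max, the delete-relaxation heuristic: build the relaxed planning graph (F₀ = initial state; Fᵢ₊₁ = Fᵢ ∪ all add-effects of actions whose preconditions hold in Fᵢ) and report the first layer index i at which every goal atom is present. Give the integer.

1

F0 = init (11 atoms)
F1 = F0 ∪ {clear(b,f), clear(c,b), clear(c,f), clear(f,b), linked(b), linked(c), linked(f)}  (18 atoms)
goal ⊆ F1  ⇒  h_max = 1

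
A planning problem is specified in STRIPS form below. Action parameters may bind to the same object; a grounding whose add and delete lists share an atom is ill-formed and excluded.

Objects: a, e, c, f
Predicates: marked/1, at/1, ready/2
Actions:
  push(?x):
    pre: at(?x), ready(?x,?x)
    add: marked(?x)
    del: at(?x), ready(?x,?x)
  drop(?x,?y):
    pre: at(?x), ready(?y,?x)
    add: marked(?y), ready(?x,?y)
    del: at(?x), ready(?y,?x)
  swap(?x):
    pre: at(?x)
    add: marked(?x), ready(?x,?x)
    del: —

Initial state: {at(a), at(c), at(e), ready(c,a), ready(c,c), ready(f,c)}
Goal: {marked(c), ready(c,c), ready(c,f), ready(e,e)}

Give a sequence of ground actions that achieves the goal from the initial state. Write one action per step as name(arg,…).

drop(a,c); drop(c,f); swap(e)

1. drop(a,c)  →  {at(c), at(e), marked(c), ready(a,c), ready(c,c), ready(f,c)}
2. drop(c,f)  →  {at(e), marked(c), marked(f), ready(a,c), ready(c,c), ready(c,f)}
3. swap(e)  →  {at(e), marked(c), marked(e), marked(f), ready(a,c), ready(c,c), ready(c,f), ready(e,e)}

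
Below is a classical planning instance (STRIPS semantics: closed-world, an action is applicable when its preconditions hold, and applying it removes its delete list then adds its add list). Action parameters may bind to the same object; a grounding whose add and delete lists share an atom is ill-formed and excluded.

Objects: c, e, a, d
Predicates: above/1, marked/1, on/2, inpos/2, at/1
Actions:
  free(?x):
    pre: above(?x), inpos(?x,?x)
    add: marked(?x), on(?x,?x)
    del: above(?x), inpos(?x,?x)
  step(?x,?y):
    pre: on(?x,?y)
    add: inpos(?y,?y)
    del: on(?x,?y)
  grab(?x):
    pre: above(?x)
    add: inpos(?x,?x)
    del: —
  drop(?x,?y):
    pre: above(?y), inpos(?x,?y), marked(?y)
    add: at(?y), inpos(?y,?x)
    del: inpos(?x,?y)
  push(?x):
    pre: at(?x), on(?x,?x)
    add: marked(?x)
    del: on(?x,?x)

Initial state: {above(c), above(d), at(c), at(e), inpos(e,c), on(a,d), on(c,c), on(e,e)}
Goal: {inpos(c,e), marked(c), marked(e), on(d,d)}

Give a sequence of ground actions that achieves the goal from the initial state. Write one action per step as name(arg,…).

1. step(a,d)  →  {above(c), above(d), at(c), at(e), inpos(d,d), inpos(e,c), on(c,c), on(e,e)}
2. free(d)  →  {above(c), at(c), at(e), inpos(e,c), marked(d), on(c,c), on(d,d), on(e,e)}
3. push(c)  →  {above(c), at(c), at(e), inpos(e,c), marked(c), marked(d), on(d,d), on(e,e)}
4. drop(e,c)  →  {above(c), at(c), at(e), inpos(c,e), marked(c), marked(d), on(d,d), on(e,e)}
5. push(e)  →  {above(c), at(c), at(e), inpos(c,e), marked(c), marked(d), marked(e), on(d,d)}

step(a,d); free(d); push(c); drop(e,c); push(e)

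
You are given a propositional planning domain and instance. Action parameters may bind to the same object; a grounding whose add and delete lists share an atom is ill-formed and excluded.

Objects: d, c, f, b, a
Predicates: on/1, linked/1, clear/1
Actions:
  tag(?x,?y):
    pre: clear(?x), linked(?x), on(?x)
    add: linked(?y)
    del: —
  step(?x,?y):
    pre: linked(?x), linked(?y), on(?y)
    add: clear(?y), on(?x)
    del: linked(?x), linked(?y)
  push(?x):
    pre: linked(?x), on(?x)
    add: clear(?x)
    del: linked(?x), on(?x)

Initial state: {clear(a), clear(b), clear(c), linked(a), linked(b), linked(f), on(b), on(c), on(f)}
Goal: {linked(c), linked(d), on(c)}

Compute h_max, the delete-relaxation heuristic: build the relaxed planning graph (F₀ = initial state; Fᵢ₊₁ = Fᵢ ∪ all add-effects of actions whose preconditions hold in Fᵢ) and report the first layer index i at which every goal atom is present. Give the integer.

1

F0 = init (9 atoms)
F1 = F0 ∪ {clear(f), linked(c), linked(d), on(a)}  (13 atoms)
goal ⊆ F1  ⇒  h_max = 1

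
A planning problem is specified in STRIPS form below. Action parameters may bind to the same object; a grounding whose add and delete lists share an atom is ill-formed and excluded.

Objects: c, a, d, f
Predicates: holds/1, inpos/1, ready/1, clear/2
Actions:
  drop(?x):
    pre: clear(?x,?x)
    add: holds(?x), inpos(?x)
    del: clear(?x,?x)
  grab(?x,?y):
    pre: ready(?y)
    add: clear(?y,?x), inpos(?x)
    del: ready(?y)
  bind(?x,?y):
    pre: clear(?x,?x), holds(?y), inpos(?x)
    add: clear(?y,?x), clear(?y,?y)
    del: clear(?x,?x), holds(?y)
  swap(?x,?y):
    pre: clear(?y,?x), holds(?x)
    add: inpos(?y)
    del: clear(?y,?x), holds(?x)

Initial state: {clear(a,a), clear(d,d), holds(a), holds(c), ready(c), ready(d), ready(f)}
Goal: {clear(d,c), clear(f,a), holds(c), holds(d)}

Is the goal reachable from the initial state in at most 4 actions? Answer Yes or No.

1. drop(d)  →  {clear(a,a), holds(a), holds(c), holds(d), inpos(d), ready(c), ready(d), ready(f)}
2. grab(c,d)  →  {clear(a,a), clear(d,c), holds(a), holds(c), holds(d), inpos(c), inpos(d), ready(c), ready(f)}
3. grab(a,f)  →  {clear(a,a), clear(d,c), clear(f,a), holds(a), holds(c), holds(d), inpos(a), inpos(c), inpos(d), ready(c)}
optimal plan length = 3; 3 ≤ 4

Yes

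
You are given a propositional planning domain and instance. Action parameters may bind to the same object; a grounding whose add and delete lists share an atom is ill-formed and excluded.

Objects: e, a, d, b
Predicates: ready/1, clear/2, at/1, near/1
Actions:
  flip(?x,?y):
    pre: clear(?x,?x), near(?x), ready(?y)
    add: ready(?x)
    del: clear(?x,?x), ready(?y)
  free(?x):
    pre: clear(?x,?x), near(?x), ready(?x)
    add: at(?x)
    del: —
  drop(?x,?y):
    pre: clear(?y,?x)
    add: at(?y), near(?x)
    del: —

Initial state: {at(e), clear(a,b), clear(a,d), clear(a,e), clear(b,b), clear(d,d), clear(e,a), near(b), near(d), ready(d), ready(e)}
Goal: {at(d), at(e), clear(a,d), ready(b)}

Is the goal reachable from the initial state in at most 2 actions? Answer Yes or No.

1. flip(b,e)  →  {at(e), clear(a,b), clear(a,d), clear(a,e), clear(d,d), clear(e,a), near(b), near(d), ready(b), ready(d)}
2. free(d)  →  {at(d), at(e), clear(a,b), clear(a,d), clear(a,e), clear(d,d), clear(e,a), near(b), near(d), ready(b), ready(d)}
optimal plan length = 2; 2 ≤ 2

Yes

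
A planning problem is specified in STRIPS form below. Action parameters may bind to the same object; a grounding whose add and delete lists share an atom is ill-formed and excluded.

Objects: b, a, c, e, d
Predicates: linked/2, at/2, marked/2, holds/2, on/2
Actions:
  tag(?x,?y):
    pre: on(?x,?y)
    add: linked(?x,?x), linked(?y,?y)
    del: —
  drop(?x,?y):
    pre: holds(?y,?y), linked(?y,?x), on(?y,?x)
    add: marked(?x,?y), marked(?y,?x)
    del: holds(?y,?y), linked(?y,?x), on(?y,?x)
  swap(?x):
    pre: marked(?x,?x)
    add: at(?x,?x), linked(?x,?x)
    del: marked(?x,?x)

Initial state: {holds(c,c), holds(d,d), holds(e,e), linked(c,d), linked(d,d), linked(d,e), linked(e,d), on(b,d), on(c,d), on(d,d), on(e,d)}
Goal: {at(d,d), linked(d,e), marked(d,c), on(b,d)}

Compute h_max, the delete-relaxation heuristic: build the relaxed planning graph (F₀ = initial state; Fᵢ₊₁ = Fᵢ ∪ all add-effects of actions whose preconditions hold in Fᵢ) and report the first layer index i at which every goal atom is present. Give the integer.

2

F0 = init (11 atoms)
F1 = F0 ∪ {linked(b,b), linked(c,c), linked(e,e), marked(c,d), marked(d,c), marked(d,d), marked(d,e), marked(e,d)}  (19 atoms)
F2 = F1 ∪ {at(d,d)}  (20 atoms)
goal ⊆ F2  ⇒  h_max = 2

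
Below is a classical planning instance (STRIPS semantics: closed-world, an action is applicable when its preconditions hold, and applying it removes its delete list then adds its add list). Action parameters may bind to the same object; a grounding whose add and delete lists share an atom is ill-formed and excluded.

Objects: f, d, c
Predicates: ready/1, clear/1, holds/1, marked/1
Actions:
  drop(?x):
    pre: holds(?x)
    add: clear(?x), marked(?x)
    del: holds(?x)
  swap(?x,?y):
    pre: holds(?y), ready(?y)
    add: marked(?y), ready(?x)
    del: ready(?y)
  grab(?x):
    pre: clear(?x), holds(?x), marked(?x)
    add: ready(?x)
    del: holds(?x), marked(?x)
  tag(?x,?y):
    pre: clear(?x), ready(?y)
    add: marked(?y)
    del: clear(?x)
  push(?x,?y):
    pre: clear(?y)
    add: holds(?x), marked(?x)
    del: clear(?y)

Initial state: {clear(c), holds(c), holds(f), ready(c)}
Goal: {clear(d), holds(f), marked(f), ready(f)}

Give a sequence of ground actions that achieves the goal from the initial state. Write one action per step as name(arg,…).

drop(f); swap(f,c); push(f,f); push(d,c); drop(d)

1. drop(f)  →  {clear(c), clear(f), holds(c), marked(f), ready(c)}
2. swap(f,c)  →  {clear(c), clear(f), holds(c), marked(c), marked(f), ready(f)}
3. push(f,f)  →  {clear(c), holds(c), holds(f), marked(c), marked(f), ready(f)}
4. push(d,c)  →  {holds(c), holds(d), holds(f), marked(c), marked(d), marked(f), ready(f)}
5. drop(d)  →  {clear(d), holds(c), holds(f), marked(c), marked(d), marked(f), ready(f)}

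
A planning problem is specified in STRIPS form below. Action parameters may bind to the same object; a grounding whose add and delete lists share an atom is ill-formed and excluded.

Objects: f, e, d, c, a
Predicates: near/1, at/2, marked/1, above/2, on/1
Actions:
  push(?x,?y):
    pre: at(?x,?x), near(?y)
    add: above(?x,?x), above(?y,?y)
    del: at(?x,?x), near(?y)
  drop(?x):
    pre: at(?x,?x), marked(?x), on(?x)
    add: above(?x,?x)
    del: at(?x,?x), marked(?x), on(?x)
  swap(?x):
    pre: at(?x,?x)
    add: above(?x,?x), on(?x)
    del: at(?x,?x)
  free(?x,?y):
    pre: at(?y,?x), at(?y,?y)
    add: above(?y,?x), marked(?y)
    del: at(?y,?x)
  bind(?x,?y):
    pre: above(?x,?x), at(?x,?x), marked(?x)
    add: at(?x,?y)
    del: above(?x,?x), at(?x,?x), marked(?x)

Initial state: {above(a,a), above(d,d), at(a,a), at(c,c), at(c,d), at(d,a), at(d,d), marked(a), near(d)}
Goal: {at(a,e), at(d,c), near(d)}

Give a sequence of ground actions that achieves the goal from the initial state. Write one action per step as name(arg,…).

free(a,d); bind(d,c); bind(a,e)

1. free(a,d)  →  {above(a,a), above(d,a), above(d,d), at(a,a), at(c,c), at(c,d), at(d,d), marked(a), marked(d), near(d)}
2. bind(d,c)  →  {above(a,a), above(d,a), at(a,a), at(c,c), at(c,d), at(d,c), marked(a), near(d)}
3. bind(a,e)  →  {above(d,a), at(a,e), at(c,c), at(c,d), at(d,c), near(d)}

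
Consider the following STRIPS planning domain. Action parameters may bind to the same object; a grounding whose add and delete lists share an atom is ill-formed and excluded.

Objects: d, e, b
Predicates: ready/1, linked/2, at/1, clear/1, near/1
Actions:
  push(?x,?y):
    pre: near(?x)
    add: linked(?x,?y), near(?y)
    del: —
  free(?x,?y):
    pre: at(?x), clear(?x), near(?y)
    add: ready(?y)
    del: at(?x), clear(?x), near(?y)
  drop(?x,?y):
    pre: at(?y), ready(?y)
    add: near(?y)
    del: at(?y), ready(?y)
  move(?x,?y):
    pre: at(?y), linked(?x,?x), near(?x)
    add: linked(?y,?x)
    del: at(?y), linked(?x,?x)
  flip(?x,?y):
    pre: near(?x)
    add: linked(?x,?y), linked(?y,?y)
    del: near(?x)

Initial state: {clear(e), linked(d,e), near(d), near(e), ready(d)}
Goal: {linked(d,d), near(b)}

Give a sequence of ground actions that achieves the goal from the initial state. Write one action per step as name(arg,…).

push(d,d); push(d,b)

1. push(d,d)  →  {clear(e), linked(d,d), linked(d,e), near(d), near(e), ready(d)}
2. push(d,b)  →  {clear(e), linked(d,b), linked(d,d), linked(d,e), near(b), near(d), near(e), ready(d)}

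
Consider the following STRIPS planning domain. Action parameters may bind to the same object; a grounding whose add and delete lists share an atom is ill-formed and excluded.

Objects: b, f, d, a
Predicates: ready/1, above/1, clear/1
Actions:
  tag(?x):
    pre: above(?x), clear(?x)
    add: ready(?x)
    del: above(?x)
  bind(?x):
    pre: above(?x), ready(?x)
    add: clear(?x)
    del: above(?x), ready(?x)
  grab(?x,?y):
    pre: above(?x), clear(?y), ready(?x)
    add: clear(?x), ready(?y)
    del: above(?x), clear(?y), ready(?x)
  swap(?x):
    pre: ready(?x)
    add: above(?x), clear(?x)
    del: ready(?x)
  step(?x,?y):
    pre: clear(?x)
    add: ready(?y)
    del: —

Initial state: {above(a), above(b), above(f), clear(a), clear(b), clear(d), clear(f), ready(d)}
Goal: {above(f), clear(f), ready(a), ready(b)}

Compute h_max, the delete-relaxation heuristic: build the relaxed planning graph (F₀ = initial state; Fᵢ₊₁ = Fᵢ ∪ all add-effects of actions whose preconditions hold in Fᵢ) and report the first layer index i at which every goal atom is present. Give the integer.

1

F0 = init (8 atoms)
F1 = F0 ∪ {above(d), ready(a), ready(b), ready(f)}  (12 atoms)
goal ⊆ F1  ⇒  h_max = 1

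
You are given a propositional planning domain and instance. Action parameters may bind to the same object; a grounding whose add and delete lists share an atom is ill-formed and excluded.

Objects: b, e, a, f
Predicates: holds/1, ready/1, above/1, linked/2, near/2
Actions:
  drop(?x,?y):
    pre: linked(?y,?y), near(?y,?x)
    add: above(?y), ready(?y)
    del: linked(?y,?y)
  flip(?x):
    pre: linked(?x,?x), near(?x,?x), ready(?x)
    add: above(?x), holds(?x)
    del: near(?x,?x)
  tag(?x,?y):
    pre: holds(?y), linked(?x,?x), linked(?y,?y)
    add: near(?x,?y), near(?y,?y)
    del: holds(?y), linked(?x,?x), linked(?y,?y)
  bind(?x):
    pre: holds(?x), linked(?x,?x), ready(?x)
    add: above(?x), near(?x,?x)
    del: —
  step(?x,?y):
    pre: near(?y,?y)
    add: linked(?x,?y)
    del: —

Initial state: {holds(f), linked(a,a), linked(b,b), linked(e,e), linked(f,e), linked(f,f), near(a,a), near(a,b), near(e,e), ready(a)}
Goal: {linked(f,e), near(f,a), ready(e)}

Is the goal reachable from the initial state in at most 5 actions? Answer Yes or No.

Yes

1. drop(e,e)  →  {above(e), holds(f), linked(a,a), linked(b,b), linked(f,e), linked(f,f), near(a,a), near(a,b), near(e,e), ready(a), ready(e)}
2. flip(a)  →  {above(a), above(e), holds(a), holds(f), linked(a,a), linked(b,b), linked(f,e), linked(f,f), near(a,b), near(e,e), ready(a), ready(e)}
3. tag(f,a)  →  {above(a), above(e), holds(f), linked(b,b), linked(f,e), near(a,a), near(a,b), near(e,e), near(f,a), ready(a), ready(e)}
optimal plan length = 3; 3 ≤ 5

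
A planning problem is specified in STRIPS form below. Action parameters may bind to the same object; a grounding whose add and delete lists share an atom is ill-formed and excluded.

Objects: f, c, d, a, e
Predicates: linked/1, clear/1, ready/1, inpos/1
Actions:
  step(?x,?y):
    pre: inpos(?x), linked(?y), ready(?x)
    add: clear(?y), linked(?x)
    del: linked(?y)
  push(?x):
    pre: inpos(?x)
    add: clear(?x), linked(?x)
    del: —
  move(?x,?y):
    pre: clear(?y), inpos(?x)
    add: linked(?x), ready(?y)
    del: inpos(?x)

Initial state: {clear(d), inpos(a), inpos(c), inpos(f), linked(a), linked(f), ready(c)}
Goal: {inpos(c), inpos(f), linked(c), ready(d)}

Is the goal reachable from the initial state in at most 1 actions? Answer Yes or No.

No

1. step(c,f)  →  {clear(d), clear(f), inpos(a), inpos(c), inpos(f), linked(a), linked(c), ready(c)}
2. move(a,d)  →  {clear(d), clear(f), inpos(c), inpos(f), linked(a), linked(c), ready(c), ready(d)}
optimal plan length = 2; 2 > 1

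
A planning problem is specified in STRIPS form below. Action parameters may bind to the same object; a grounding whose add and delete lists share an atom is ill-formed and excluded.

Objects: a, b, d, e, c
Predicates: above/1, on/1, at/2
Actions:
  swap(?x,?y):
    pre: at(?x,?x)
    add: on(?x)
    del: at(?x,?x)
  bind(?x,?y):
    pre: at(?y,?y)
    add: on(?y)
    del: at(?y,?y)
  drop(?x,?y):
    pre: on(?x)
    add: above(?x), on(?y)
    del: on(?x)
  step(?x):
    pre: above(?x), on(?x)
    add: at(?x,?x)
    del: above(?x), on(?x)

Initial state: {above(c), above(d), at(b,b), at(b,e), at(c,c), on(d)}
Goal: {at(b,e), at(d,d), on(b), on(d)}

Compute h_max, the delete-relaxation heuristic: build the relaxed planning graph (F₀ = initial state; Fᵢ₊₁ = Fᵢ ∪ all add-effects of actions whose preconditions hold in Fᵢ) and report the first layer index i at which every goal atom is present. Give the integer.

1

F0 = init (6 atoms)
F1 = F0 ∪ {at(d,d), on(a), on(b), on(c), on(e)}  (11 atoms)
goal ⊆ F1  ⇒  h_max = 1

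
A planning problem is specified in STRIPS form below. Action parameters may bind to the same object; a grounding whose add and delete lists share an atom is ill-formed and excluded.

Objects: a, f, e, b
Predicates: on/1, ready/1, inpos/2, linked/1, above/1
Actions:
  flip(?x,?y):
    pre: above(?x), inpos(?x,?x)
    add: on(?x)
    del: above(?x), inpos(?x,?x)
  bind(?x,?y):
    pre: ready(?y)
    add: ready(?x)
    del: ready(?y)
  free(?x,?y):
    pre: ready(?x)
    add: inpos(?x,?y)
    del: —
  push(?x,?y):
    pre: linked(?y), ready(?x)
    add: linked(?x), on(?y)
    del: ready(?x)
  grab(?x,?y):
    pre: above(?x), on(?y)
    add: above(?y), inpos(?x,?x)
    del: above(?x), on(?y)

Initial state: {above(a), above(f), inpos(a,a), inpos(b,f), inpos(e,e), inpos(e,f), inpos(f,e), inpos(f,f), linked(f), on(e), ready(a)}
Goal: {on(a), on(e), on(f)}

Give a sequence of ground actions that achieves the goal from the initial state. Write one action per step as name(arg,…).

1. flip(a,a)  →  {above(f), inpos(b,f), inpos(e,e), inpos(e,f), inpos(f,e), inpos(f,f), linked(f), on(a), on(e), ready(a)}
2. flip(f,a)  →  {inpos(b,f), inpos(e,e), inpos(e,f), inpos(f,e), linked(f), on(a), on(e), on(f), ready(a)}

flip(a,a); flip(f,a)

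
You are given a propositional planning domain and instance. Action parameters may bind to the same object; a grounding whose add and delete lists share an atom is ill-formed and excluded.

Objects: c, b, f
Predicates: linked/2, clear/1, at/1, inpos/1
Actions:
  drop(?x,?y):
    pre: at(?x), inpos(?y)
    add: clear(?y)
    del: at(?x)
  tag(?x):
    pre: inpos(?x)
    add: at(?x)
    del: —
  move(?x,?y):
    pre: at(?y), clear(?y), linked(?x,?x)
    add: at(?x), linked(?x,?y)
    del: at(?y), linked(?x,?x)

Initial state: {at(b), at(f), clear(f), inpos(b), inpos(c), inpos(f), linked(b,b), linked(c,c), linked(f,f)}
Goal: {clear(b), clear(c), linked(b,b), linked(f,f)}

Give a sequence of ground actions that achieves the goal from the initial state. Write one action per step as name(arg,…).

1. drop(b,c)  →  {at(f), clear(c), clear(f), inpos(b), inpos(c), inpos(f), linked(b,b), linked(c,c), linked(f,f)}
2. drop(f,b)  →  {clear(b), clear(c), clear(f), inpos(b), inpos(c), inpos(f), linked(b,b), linked(c,c), linked(f,f)}

drop(b,c); drop(f,b)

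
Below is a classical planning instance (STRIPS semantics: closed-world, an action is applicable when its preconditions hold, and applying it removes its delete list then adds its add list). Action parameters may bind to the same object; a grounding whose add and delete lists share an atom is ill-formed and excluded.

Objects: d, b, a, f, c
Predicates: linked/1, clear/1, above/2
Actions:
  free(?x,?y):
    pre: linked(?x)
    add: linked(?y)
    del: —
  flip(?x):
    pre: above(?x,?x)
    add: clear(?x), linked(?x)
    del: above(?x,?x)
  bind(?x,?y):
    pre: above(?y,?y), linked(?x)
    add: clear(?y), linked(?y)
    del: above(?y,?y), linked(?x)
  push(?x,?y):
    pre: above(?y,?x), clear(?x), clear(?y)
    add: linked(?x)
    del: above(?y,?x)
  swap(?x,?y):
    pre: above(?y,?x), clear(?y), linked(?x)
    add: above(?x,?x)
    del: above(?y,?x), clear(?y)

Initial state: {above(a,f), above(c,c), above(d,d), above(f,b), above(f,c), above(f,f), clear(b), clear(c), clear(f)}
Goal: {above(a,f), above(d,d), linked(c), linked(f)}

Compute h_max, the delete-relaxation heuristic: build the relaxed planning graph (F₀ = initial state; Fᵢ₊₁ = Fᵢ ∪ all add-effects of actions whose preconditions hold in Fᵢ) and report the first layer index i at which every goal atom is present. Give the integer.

1

F0 = init (9 atoms)
F1 = F0 ∪ {clear(d), linked(b), linked(c), linked(d), linked(f)}  (14 atoms)
goal ⊆ F1  ⇒  h_max = 1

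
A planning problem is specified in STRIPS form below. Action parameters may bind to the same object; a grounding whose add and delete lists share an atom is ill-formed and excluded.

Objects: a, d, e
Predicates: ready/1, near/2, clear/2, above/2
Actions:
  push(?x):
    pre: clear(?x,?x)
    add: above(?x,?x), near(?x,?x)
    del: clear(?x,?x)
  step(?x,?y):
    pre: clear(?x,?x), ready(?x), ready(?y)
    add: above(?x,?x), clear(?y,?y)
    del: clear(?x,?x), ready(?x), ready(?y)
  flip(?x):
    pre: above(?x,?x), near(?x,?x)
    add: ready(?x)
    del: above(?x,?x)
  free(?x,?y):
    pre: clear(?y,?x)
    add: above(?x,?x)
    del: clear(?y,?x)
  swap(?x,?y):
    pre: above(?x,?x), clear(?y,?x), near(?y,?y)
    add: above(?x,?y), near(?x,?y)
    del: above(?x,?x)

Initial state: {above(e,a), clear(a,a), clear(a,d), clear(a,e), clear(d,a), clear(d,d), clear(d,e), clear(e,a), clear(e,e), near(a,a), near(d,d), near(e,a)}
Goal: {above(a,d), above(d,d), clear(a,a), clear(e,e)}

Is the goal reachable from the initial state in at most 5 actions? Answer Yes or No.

1. push(d)  →  {above(d,d), above(e,a), clear(a,a), clear(a,d), clear(a,e), clear(d,a), clear(d,e), clear(e,a), clear(e,e), near(a,a), near(d,d), near(e,a)}
2. free(a,e)  →  {above(a,a), above(d,d), above(e,a), clear(a,a), clear(a,d), clear(a,e), clear(d,a), clear(d,e), clear(e,e), near(a,a), near(d,d), near(e,a)}
3. swap(a,d)  →  {above(a,d), above(d,d), above(e,a), clear(a,a), clear(a,d), clear(a,e), clear(d,a), clear(d,e), clear(e,e), near(a,a), near(a,d), near(d,d), near(e,a)}
optimal plan length = 3; 3 ≤ 5

Yes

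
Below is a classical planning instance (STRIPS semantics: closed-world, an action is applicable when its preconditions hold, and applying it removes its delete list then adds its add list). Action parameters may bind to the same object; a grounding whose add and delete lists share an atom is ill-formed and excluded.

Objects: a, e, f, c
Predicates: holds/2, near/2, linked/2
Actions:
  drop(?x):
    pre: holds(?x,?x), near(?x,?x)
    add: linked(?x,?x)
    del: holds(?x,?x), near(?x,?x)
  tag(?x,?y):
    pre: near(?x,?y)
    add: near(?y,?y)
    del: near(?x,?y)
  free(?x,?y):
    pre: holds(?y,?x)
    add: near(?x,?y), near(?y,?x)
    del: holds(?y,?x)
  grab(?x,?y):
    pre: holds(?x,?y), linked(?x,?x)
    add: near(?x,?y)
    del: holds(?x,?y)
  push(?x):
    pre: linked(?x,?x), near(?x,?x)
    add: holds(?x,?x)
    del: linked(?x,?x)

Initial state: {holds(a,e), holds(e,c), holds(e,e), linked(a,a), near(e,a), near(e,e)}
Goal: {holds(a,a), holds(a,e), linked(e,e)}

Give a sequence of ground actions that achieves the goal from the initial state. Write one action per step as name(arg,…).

1. drop(e)  →  {holds(a,e), holds(e,c), linked(a,a), linked(e,e), near(e,a)}
2. tag(e,a)  →  {holds(a,e), holds(e,c), linked(a,a), linked(e,e), near(a,a)}
3. push(a)  →  {holds(a,a), holds(a,e), holds(e,c), linked(e,e), near(a,a)}

drop(e); tag(e,a); push(a)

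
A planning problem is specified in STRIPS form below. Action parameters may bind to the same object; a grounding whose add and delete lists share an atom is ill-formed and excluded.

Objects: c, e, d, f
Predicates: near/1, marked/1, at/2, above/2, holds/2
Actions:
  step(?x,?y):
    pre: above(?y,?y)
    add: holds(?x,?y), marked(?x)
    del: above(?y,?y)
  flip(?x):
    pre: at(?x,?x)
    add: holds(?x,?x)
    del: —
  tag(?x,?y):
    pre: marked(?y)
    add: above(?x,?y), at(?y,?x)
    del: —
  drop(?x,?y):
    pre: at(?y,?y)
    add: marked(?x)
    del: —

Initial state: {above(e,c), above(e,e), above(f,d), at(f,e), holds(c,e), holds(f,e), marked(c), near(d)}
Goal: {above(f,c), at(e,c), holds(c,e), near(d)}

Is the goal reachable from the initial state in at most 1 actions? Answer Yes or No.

1. step(e,e)  →  {above(e,c), above(f,d), at(f,e), holds(c,e), holds(e,e), holds(f,e), marked(c), marked(e), near(d)}
2. tag(c,e)  →  {above(c,e), above(e,c), above(f,d), at(e,c), at(f,e), holds(c,e), holds(e,e), holds(f,e), marked(c), marked(e), near(d)}
3. tag(f,c)  →  {above(c,e), above(e,c), above(f,c), above(f,d), at(c,f), at(e,c), at(f,e), holds(c,e), holds(e,e), holds(f,e), marked(c), marked(e), near(d)}
optimal plan length = 3; 3 > 1

No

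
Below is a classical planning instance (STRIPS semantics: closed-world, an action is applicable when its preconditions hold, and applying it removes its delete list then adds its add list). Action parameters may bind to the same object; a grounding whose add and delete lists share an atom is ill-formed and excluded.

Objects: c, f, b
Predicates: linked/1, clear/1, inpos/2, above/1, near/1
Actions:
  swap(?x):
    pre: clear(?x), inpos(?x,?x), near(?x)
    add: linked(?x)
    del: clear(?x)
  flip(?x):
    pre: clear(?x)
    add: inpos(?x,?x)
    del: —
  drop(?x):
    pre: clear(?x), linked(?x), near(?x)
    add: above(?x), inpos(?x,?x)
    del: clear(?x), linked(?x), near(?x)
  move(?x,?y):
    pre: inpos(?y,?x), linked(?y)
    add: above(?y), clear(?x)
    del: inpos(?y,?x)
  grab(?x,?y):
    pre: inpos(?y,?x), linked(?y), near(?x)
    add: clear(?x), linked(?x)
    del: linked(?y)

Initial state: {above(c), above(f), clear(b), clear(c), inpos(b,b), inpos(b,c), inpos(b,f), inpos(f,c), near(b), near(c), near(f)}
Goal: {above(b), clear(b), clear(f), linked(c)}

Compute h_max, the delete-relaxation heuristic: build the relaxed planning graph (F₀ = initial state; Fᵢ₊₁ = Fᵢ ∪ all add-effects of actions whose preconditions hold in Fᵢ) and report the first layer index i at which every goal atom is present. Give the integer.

F0 = init (11 atoms)
F1 = F0 ∪ {inpos(c,c), linked(b)}  (13 atoms)
F2 = F1 ∪ {above(b), clear(f), linked(c), linked(f)}  (17 atoms)
goal ⊆ F2  ⇒  h_max = 2

2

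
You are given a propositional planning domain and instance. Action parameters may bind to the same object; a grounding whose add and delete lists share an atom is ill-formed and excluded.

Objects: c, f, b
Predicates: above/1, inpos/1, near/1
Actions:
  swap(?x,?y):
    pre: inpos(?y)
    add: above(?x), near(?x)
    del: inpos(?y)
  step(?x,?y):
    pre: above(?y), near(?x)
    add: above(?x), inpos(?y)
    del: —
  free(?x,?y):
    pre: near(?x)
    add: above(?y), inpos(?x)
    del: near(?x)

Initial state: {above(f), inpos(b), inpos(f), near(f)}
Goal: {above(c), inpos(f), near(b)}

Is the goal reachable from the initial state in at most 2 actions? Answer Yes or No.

1. swap(b,f)  →  {above(b), above(f), inpos(b), near(b), near(f)}
2. free(f,c)  →  {above(b), above(c), above(f), inpos(b), inpos(f), near(b)}
optimal plan length = 2; 2 ≤ 2

Yes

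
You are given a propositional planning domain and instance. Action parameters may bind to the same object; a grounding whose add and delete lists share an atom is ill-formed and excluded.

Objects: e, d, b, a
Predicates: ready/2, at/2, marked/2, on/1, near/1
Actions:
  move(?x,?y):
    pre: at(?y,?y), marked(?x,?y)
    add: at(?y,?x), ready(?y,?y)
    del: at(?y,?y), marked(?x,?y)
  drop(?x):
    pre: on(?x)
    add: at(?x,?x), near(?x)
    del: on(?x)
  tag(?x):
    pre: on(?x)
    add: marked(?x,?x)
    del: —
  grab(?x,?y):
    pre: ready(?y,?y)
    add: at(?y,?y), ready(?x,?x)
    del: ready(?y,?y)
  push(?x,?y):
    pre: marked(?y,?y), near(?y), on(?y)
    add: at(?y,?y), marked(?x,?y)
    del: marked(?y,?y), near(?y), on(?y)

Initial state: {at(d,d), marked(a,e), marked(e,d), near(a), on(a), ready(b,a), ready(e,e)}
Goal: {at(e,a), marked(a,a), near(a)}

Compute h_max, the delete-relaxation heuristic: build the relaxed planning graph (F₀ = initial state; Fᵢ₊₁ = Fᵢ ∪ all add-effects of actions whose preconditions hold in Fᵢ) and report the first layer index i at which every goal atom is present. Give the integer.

2

F0 = init (7 atoms)
F1 = F0 ∪ {at(a,a), at(d,e), at(e,e), marked(a,a), ready(a,a), ready(b,b), ready(d,d)}  (14 atoms)
F2 = F1 ∪ {at(b,b), at(e,a), marked(b,a), marked(d,a), marked(e,a)}  (19 atoms)
goal ⊆ F2  ⇒  h_max = 2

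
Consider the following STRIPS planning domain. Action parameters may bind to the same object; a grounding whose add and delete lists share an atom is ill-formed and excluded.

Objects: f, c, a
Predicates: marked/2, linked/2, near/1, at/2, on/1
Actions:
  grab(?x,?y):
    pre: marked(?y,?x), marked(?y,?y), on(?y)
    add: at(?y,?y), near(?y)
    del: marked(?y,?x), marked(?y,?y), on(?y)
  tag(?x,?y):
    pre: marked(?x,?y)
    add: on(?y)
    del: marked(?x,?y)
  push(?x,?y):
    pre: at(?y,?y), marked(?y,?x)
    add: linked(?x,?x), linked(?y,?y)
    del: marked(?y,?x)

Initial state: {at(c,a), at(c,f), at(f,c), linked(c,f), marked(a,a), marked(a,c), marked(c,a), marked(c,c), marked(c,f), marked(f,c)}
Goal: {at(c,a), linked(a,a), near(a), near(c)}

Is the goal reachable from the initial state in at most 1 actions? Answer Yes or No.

1. tag(f,c)  →  {at(c,a), at(c,f), at(f,c), linked(c,f), marked(a,a), marked(a,c), marked(c,a), marked(c,c), marked(c,f), on(c)}
2. grab(f,c)  →  {at(c,a), at(c,c), at(c,f), at(f,c), linked(c,f), marked(a,a), marked(a,c), marked(c,a), near(c)}
3. tag(c,a)  →  {at(c,a), at(c,c), at(c,f), at(f,c), linked(c,f), marked(a,a), marked(a,c), near(c), on(a)}
4. grab(a,a)  →  {at(a,a), at(c,a), at(c,c), at(c,f), at(f,c), linked(c,f), marked(a,c), near(a), near(c)}
5. push(c,a)  →  {at(a,a), at(c,a), at(c,c), at(c,f), at(f,c), linked(a,a), linked(c,c), linked(c,f), near(a), near(c)}
optimal plan length = 5; 5 > 1

No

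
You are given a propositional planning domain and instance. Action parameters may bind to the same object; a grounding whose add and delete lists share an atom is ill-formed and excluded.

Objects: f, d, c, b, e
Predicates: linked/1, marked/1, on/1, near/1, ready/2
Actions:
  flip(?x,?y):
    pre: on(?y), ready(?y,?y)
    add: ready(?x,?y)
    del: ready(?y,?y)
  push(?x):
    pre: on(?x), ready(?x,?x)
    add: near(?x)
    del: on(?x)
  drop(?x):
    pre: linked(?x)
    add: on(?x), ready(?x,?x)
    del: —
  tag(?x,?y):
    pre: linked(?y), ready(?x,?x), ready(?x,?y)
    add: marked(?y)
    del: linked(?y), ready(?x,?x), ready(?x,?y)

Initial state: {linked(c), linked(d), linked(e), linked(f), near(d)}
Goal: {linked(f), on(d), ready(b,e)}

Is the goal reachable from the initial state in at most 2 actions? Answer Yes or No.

No

1. drop(d)  →  {linked(c), linked(d), linked(e), linked(f), near(d), on(d), ready(d,d)}
2. drop(e)  →  {linked(c), linked(d), linked(e), linked(f), near(d), on(d), on(e), ready(d,d), ready(e,e)}
3. flip(b,e)  →  {linked(c), linked(d), linked(e), linked(f), near(d), on(d), on(e), ready(b,e), ready(d,d)}
optimal plan length = 3; 3 > 2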